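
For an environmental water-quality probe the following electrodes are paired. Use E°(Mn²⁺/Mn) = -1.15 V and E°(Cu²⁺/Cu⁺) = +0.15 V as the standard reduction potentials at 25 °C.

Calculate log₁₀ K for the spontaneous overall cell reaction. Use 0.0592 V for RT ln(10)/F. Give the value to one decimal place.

Cathode: Cu²⁺/Cu⁺; anode: Mn²⁺/Mn. E°cell = +1.30 V, n = 2.
log K = nE°cell / 0.0592 = (2)(+1.30) / 0.0592 = 43.9.

43.9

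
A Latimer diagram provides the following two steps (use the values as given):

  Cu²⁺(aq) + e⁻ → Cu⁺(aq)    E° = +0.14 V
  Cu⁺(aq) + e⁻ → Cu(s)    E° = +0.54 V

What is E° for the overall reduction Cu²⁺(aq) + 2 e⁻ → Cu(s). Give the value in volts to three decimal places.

Since ΔG° = −nFE° is additive over sequential reductions, n₃E°₃ = n₁E°₁ + n₂E°₂.
E°₃ = (1×+0.14 + 1×+0.54) / 2 = (+0.680) / 2 = +0.340 V.

+0.340 V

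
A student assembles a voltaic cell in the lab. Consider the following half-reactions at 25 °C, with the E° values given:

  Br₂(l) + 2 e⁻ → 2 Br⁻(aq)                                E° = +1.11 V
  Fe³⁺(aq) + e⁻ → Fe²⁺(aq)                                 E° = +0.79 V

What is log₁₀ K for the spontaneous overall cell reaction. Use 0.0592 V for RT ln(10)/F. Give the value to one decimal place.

10.8

Cathode: Br₂/Br⁻; anode: Fe³⁺/Fe²⁺. E°cell = +0.32 V, n = 2.
log K = nE°cell / 0.0592 = (2)(+0.32) / 0.0592 = 10.8.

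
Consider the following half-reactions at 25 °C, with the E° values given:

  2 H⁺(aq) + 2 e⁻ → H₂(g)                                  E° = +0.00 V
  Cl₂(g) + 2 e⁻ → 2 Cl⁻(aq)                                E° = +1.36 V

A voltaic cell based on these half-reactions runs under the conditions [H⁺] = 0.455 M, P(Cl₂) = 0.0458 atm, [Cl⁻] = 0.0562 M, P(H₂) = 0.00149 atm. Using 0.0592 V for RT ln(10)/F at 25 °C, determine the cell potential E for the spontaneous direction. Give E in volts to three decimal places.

+1.331 V

Cl₂/Cl⁻ is the cathode (higher E°), H⁺/H₂ the anode: E°cell = +1.36 − (+0.00) = +1.36 V, n = 2.
Overall: Cl₂(g) + H₂(g) → 2 Cl⁻(aq) + 2 H⁺(aq)
Q = [Cl⁻]^2·[H⁺]^2 / (P(Cl₂)·P(H₂)); log Q = 0.981.
E = E° − (0.0592/n) log Q = +1.36 − (0.0592/2)(0.981) = +1.331 V.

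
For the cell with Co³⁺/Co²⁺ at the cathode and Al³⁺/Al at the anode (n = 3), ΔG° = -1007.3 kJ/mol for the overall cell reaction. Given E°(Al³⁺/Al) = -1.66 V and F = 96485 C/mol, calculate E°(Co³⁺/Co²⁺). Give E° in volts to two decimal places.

+1.82 V

E°cell = −ΔG°/(nF) = −(-1007.3×10³)/((3)(96485)) = +3.480 V.
Since Co³⁺/Co²⁺ is the cathode and Al³⁺/Al the anode, E°cell = E°(Co³⁺/Co²⁺) − E°(Al³⁺/Al).
So E°(Co³⁺/Co²⁺) = E°cell + E°(Al³⁺/Al) = +3.480 + (-1.66) = +1.82 V.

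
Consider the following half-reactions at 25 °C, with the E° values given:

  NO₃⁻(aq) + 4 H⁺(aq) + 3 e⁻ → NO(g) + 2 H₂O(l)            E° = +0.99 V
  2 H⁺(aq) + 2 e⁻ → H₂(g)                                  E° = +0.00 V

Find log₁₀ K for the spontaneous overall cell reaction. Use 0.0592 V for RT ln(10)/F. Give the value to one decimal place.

Cathode: NO₃⁻/NO; anode: H⁺/H₂. E°cell = +0.99 V, n = 6.
log K = nE°cell / 0.0592 = (6)(+0.99) / 0.0592 = 100.3.

100.3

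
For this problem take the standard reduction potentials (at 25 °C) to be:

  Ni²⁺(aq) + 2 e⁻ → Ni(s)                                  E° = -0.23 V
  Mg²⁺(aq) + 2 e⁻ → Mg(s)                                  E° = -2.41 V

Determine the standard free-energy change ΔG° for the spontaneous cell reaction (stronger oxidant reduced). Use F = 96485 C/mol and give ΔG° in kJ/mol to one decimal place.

Ni²⁺/Ni (E° = -0.23 V) is the cathode; Mg²⁺/Mg (E° = -2.41 V) is the anode, so E°cell = +2.18 V.
Balancing electrons gives n = 2 (lcm of 2 and 2).
ΔG° = −nFE° = −(2)(96485)(+2.18) = -420,675 J = -420.7 kJ/mol.

-420.7 kJ/mol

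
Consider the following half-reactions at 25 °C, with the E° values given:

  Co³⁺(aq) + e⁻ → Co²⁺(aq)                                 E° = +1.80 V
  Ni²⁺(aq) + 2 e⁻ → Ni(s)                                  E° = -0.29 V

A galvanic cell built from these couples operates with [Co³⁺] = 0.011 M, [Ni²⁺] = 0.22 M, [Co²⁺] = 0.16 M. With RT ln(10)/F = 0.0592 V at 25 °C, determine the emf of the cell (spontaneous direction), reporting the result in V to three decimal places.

+2.041 V

Co³⁺/Co²⁺ is the cathode (higher E°), Ni²⁺/Ni the anode: E°cell = +1.80 − (-0.29) = +2.09 V, n = 2.
Overall: 2 Co³⁺(aq) + Ni(s) → 2 Co²⁺(aq) + Ni²⁺(aq)
Q = [Co²⁺]^2·[Ni²⁺] / ([Co³⁺]^2); log Q = 1.668.
E = E° − (0.0592/n) log Q = +2.09 − (0.0592/2)(1.668) = +2.041 V.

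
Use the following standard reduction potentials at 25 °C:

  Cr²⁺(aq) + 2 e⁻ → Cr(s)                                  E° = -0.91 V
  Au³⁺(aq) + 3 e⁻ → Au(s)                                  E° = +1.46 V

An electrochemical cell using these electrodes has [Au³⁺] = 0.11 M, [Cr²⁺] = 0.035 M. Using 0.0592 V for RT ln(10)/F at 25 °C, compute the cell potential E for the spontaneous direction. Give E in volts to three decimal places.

+2.394 V

Au³⁺/Au is the cathode (higher E°), Cr²⁺/Cr the anode: E°cell = +1.46 − (-0.91) = +2.37 V, n = 6.
Overall: 2 Au³⁺(aq) + 3 Cr(s) → 2 Au(s) + 3 Cr²⁺(aq)
Q = [Cr²⁺]^3 / ([Au³⁺]^2); log Q = -2.451.
E = E° − (0.0592/n) log Q = +2.37 − (0.0592/6)(-2.451) = +2.394 V.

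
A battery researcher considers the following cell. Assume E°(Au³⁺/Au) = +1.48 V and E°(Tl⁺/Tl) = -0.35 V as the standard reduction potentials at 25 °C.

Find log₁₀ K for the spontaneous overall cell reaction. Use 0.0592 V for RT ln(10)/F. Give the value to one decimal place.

92.7

Cathode: Au³⁺/Au; anode: Tl⁺/Tl. E°cell = +1.83 V, n = 3.
log K = nE°cell / 0.0592 = (3)(+1.83) / 0.0592 = 92.7.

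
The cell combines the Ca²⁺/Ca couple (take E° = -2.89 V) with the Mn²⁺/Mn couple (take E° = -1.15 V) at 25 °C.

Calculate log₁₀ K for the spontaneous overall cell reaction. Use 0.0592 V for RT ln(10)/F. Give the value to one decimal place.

Cathode: Mn²⁺/Mn; anode: Ca²⁺/Ca. E°cell = +1.74 V, n = 2.
log K = nE°cell / 0.0592 = (2)(+1.74) / 0.0592 = 58.8.

58.8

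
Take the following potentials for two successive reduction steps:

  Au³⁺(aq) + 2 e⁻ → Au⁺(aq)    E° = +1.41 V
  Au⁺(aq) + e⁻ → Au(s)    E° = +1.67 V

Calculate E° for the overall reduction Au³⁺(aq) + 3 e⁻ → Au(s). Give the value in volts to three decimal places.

+1.497 V

Adding the free-energy changes (−nFE°) of the two steps gives −n₃FE°₃ = −n₁FE°₁ − n₂FE°₂.
E°₃ = (2×+1.41 + 1×+1.67) / 3 = (+4.490) / 3 = +1.497 V.
Simply averaging or adding the two E° values would be wrong; the electron-weighted sum is required.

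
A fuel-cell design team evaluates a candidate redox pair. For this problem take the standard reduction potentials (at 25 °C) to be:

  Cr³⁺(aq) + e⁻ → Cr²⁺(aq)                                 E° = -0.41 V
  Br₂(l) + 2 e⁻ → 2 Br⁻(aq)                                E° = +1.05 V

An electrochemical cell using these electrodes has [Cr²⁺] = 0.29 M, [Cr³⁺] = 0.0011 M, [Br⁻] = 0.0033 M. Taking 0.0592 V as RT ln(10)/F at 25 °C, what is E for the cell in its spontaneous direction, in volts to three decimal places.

+1.750 V

Br₂/Br⁻ is the cathode (higher E°), Cr³⁺/Cr²⁺ the anode: E°cell = +1.05 − (-0.41) = +1.46 V, n = 2.
Overall: Br₂(l) + 2 Cr²⁺(aq) → 2 Br⁻(aq) + 2 Cr³⁺(aq)
Q = [Br⁻]^2·[Cr³⁺]^2 / ([Cr²⁺]^2); log Q = -9.805.
E = E° − (0.0592/n) log Q = +1.46 − (0.0592/2)(-9.805) = +1.750 V.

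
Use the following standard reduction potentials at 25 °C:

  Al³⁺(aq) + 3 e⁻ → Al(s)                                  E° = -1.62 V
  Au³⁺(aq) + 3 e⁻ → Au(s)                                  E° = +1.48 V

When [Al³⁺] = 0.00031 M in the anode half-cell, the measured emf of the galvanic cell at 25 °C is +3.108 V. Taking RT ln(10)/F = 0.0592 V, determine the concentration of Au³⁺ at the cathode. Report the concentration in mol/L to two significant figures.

0.00079 M

Au³⁺/Au is the cathode, Al³⁺/Al the anode: E°cell = +3.10 V, n = 3.
Overall reaction: Au³⁺(aq) + Al(s) → Au(s) + Al³⁺(aq); Q = [Al³⁺]^1/[Au³⁺]^1.
From E = E° − (0.0592/n) log Q: log Q = (E° − E)·n/0.0592 = (+3.10 − (+3.108))·3/0.0592 = -0.4054.
So 1·log[Au³⁺] = 1·log(0.00031) − log Q = -3.5086 − (-0.4054) = -3.1032; [Au³⁺] = 10^(-3.1032) ≈ 0.00079 M.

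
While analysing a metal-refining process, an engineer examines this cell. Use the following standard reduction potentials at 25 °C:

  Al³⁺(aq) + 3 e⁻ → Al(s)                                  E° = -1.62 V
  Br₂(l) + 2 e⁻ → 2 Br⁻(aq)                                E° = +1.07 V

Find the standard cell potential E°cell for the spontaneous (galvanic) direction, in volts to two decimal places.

+2.69 V

The Br₂/Br⁻ couple has the higher reduction potential, so it is the cathode; Al³⁺/Al is oxidised at the anode.
E°cell = E°(cathode) − E°(anode) = (+1.07) − (-1.62) = +2.69 V.
Since E°cell > 0, the reaction is spontaneous under standard conditions.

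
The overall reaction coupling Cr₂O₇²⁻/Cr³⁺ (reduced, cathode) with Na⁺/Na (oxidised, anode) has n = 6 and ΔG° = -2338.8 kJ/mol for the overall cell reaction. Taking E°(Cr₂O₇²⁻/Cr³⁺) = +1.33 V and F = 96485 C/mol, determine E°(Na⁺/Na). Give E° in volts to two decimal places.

-2.71 V

E°cell = −ΔG°/(nF) = −(-2338.8×10³)/((6)(96485)) = +4.040 V.
Since Cr₂O₇²⁻/Cr³⁺ is the cathode and Na⁺/Na the anode, E°cell = E°(Cr₂O₇²⁻/Cr³⁺) − E°(Na⁺/Na).
So E°(Na⁺/Na) = E°(Cr₂O₇²⁻/Cr³⁺) − E°cell = (+1.33) − (+4.040) = -2.71 V.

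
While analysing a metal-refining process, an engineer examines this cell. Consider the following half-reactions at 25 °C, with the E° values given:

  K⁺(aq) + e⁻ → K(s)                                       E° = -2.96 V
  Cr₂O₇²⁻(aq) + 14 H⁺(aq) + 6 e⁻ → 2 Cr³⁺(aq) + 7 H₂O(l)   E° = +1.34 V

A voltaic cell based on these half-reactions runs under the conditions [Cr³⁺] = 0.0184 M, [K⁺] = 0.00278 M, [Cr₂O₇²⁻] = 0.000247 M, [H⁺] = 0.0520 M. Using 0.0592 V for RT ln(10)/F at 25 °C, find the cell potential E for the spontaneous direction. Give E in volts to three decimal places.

+4.273 V

Cr₂O₇²⁻/Cr³⁺ is the cathode (higher E°), K⁺/K the anode: E°cell = +1.34 − (-2.96) = +4.30 V, n = 6.
Overall: Cr₂O₇²⁻(aq) + 14 H⁺(aq) + 6 K(s) → 2 Cr³⁺(aq) + 7 H₂O(l) + 6 K⁺(aq)
Q = [Cr³⁺]^2·[K⁺]^6 / ([Cr₂O₇²⁻]·[H⁺]^14); log Q = 2.777.
E = E° − (0.0592/n) log Q = +4.30 − (0.0592/6)(2.777) = +4.273 V.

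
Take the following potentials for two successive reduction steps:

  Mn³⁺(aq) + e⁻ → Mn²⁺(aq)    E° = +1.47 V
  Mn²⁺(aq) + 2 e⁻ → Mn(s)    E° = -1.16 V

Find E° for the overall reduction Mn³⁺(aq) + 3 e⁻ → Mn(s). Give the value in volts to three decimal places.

Standard free energies of sequential steps add: ΔG°₃ = ΔG°₁ + ΔG°₂, so n₃E°₃ = n₁E°₁ + n₂E°₂.
E°₃ = (1×+1.47 + 2×-1.16) / 3 = (-0.850) / 3 = -0.283 V.
E° values themselves are not directly additive — weighting by electron count is essential.

-0.283 V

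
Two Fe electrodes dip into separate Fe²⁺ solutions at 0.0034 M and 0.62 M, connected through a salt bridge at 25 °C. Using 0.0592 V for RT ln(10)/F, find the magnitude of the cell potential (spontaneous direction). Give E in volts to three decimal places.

+0.067 V

For a concentration cell E°cell = 0. The 0.62 M side is the cathode (reduction is favoured where [Fe²⁺] is higher).
With n = 2, E = −(0.0592/2) log([Fe²⁺]ₐₙ/[Fe²⁺]꜀ₐₜ) = −(0.0592/2) log(0.0034/0.62) = −(0.0592/2)(-2.261) = +0.067 V.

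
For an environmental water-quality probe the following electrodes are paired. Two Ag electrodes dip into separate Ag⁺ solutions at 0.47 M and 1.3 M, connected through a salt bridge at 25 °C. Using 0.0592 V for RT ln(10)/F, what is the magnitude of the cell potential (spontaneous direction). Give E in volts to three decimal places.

+0.026 V

For a concentration cell E°cell = 0. The 1.3 M side is the cathode (reduction is favoured where [Ag⁺] is higher).
With n = 1, E = −(0.0592/1) log([Ag⁺]ₐₙ/[Ag⁺]꜀ₐₜ) = −(0.0592/1) log(0.47/1.3) = −(0.0592/1)(-0.442) = +0.026 V.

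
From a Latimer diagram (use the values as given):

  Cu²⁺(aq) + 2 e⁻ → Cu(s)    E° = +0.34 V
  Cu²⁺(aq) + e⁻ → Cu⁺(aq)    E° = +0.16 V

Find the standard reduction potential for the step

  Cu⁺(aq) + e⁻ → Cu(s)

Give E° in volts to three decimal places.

+0.520 V

Sequential free energies add, so n₃E°₃ = n₁E°₁ + n₂E°₂.
With n₃ = 2, and the known step contributing 1×(+0.16) V, the unknown satisfies 1·E° = 2×(+0.34) − 1×(+0.16) = +0.520.
E° = +0.520 / 1 = +0.520 V.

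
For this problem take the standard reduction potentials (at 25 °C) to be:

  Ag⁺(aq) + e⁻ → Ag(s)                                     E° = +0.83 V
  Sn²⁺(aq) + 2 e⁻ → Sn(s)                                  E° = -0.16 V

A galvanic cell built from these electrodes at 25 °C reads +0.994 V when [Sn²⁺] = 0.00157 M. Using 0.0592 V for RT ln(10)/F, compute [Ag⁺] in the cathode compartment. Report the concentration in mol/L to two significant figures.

Ag⁺/Ag is the cathode, Sn²⁺/Sn the anode: E°cell = +0.99 V, n = 2.
Overall reaction: 2 Ag⁺(aq) + Sn(s) → 2 Ag(s) + Sn²⁺(aq); Q = [Sn²⁺]^1/[Ag⁺]^2.
From E = E° − (0.0592/n) log Q: log Q = (E° − E)·n/0.0592 = (+0.99 − (+0.994))·2/0.0592 = -0.1351.
So 2·log[Ag⁺] = 1·log(0.00157) − log Q = -2.8041 − (-0.1351) = -2.6690; log[Ag⁺] = -2.6690 / 2 = -1.3345; [Ag⁺] = 10^(-1.3345) ≈ 0.046 M.

0.046 M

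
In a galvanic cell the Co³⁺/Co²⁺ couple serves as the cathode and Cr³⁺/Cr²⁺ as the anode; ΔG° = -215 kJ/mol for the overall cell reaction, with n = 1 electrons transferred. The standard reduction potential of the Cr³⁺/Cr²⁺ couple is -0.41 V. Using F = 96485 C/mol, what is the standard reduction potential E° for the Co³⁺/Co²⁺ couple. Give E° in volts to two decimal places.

E°cell = −ΔG°/(nF) = −(-215×10³)/((1)(96485)) = +2.228 V.
Since Co³⁺/Co²⁺ is the cathode and Cr³⁺/Cr²⁺ the anode, E°cell = E°(Co³⁺/Co²⁺) − E°(Cr³⁺/Cr²⁺).
So E°(Co³⁺/Co²⁺) = E°cell + E°(Cr³⁺/Cr²⁺) = +2.228 + (-0.41) = +1.82 V.

+1.82 V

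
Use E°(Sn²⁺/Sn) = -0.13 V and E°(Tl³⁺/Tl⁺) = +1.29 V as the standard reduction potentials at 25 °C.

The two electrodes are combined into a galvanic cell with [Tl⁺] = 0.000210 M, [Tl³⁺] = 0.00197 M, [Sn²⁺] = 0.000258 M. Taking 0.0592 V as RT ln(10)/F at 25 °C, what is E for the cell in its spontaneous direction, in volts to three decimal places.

+1.555 V

Tl³⁺/Tl⁺ is the cathode (higher E°), Sn²⁺/Sn the anode: E°cell = +1.29 − (-0.13) = +1.42 V, n = 2.
Overall: Tl³⁺(aq) + Sn(s) → Tl⁺(aq) + Sn²⁺(aq)
Q = [Tl⁺]·[Sn²⁺] / ([Tl³⁺]); log Q = -4.561.
E = E° − (0.0592/n) log Q = +1.42 − (0.0592/2)(-4.561) = +1.555 V.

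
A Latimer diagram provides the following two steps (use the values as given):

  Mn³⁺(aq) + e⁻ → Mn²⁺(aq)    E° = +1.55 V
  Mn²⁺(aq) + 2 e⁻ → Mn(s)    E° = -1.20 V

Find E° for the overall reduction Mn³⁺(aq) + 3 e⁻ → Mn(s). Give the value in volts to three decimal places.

Adding the free-energy changes (−nFE°) of the two steps gives −n₃FE°₃ = −n₁FE°₁ − n₂FE°₂.
E°₃ = (1×+1.55 + 2×-1.20) / 3 = (-0.850) / 3 = -0.283 V.

-0.283 V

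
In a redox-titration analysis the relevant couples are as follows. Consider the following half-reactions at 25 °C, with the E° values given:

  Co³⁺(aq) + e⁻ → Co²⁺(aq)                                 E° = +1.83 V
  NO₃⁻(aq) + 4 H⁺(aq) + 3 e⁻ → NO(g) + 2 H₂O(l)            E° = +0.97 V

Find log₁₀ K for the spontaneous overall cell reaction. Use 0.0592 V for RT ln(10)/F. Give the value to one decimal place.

43.6

Cathode: Co³⁺/Co²⁺; anode: NO₃⁻/NO. E°cell = +0.86 V, n = 3.
log K = nE°cell / 0.0592 = (3)(+0.86) / 0.0592 = 43.6.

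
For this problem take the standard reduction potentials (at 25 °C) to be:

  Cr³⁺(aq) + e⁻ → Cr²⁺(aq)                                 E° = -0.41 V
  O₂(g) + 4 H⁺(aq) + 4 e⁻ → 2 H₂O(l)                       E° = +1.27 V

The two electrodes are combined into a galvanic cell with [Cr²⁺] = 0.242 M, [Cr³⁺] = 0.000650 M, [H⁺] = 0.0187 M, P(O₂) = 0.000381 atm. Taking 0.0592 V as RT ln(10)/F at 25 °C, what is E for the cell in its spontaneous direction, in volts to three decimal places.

+1.679 V

O₂/H₂O is the cathode (higher E°), Cr³⁺/Cr²⁺ the anode: E°cell = +1.27 − (-0.41) = +1.68 V, n = 4.
Overall: O₂(g) + 4 H⁺(aq) + 4 Cr²⁺(aq) → 2 H₂O(l) + 4 Cr³⁺(aq)
Q = [Cr³⁺]^4 / (P(O₂)·[H⁺]^4·[Cr²⁺]^4); log Q = 0.048.
E = E° − (0.0592/n) log Q = +1.68 − (0.0592/4)(0.048) = +1.679 V.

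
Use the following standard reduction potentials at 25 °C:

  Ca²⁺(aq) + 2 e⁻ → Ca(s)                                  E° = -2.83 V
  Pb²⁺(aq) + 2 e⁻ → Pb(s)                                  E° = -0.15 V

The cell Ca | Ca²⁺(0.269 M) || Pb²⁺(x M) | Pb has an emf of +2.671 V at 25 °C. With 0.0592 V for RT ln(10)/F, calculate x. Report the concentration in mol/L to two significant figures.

Pb²⁺/Pb is the cathode, Ca²⁺/Ca the anode: E°cell = +2.68 V, n = 2.
Overall reaction: Pb²⁺(aq) + Ca(s) → Pb(s) + Ca²⁺(aq); Q = [Ca²⁺]^1/[Pb²⁺]^1.
From E = E° − (0.0592/n) log Q: log Q = (E° − E)·n/0.0592 = (+2.68 − (+2.671))·2/0.0592 = 0.3041.
So 1·log[Pb²⁺] = 1·log(0.269) − log Q = -0.5702 − (0.3041) = -0.8743; [Pb²⁺] = 10^(-0.8743) ≈ 0.13 M.

0.13 M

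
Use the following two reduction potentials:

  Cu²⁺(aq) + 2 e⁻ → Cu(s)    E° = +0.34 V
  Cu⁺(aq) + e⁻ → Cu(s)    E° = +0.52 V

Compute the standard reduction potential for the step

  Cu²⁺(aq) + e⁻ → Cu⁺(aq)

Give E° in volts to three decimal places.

+0.160 V

Sequential free energies add, so n₃E°₃ = n₁E°₁ + n₂E°₂.
With n₃ = 2, and the known step contributing 1×(+0.52) V, the unknown satisfies 1·E° = 2×(+0.34) − 1×(+0.52) = +0.160.
E° = +0.160 / 1 = +0.160 V.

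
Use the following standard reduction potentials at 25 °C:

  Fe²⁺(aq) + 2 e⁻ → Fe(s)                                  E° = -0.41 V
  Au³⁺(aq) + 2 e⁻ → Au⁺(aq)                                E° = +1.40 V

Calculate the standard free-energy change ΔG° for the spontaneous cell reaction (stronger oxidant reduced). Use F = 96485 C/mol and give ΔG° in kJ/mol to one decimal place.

Au³⁺/Au⁺ (E° = +1.40 V) is the cathode; Fe²⁺/Fe (E° = -0.41 V) is the anode, so E°cell = +1.81 V.
Balancing electrons gives n = 2 (lcm of 2 and 2).
ΔG° = −nFE° = −(2)(96485)(+1.81) = -349,276 J = -349.3 kJ/mol.

-349.3 kJ/mol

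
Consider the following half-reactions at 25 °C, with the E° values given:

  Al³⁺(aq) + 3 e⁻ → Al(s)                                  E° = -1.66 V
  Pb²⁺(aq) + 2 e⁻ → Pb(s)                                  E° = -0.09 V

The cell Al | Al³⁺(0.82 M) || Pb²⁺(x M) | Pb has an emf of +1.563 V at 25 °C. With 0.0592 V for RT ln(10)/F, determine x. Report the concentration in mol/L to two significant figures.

Pb²⁺/Pb is the cathode, Al³⁺/Al the anode: E°cell = +1.57 V, n = 6.
Overall reaction: 3 Pb²⁺(aq) + 2 Al(s) → 3 Pb(s) + 2 Al³⁺(aq); Q = [Al³⁺]^2/[Pb²⁺]^3.
From E = E° − (0.0592/n) log Q: log Q = (E° − E)·n/0.0592 = (+1.57 − (+1.563))·6/0.0592 = 0.7095.
So 3·log[Pb²⁺] = 2·log(0.82) − log Q = -0.1724 − (0.7095) = -0.8819; log[Pb²⁺] = -0.8819 / 3 = -0.2940; [Pb²⁺] = 10^(-0.2940) ≈ 0.51 M.

0.51 M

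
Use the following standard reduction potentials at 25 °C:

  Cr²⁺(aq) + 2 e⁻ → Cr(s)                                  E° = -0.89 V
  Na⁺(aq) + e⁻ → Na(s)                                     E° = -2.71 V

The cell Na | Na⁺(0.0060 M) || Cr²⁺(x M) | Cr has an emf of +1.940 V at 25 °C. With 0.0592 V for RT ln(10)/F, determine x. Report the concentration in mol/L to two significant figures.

Cr²⁺/Cr is the cathode, Na⁺/Na the anode: E°cell = +1.82 V, n = 2.
Overall reaction: Cr²⁺(aq) + 2 Na(s) → Cr(s) + 2 Na⁺(aq); Q = [Na⁺]^2/[Cr²⁺]^1.
From E = E° − (0.0592/n) log Q: log Q = (E° − E)·n/0.0592 = (+1.82 − (+1.940))·2/0.0592 = -4.0541.
So 1·log[Cr²⁺] = 2·log(0.006) − log Q = -4.4437 − (-4.0541) = -0.3896; [Cr²⁺] = 10^(-0.3896) ≈ 0.41 M.

0.41 M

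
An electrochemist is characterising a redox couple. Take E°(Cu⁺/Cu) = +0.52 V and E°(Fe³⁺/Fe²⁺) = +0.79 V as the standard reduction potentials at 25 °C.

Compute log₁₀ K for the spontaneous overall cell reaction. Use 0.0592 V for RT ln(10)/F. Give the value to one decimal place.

4.6

Cathode: Fe³⁺/Fe²⁺; anode: Cu⁺/Cu. E°cell = +0.27 V, n = 1.
log K = nE°cell / 0.0592 = (1)(+0.27) / 0.0592 = 4.6.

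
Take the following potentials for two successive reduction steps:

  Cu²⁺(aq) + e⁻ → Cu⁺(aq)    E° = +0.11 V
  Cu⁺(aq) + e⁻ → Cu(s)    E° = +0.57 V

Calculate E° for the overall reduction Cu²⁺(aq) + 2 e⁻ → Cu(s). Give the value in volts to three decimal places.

+0.340 V

Since ΔG° = −nFE° is additive over sequential reductions, n₃E°₃ = n₁E°₁ + n₂E°₂.
E°₃ = (1×+0.11 + 1×+0.57) / 2 = (+0.680) / 2 = +0.340 V.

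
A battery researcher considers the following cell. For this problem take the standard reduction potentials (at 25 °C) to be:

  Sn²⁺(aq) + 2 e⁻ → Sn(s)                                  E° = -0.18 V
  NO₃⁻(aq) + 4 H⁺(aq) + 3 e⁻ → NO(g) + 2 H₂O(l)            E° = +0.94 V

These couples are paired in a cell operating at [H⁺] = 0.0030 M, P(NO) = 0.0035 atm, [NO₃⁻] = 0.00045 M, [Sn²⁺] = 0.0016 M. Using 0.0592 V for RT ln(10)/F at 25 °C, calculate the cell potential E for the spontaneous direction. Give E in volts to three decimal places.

+0.986 V

NO₃⁻/NO is the cathode (higher E°), Sn²⁺/Sn the anode: E°cell = +0.94 − (-0.18) = +1.12 V, n = 6.
Overall: 2 NO₃⁻(aq) + 8 H⁺(aq) + 3 Sn(s) → 2 NO(g) + 4 H₂O(l) + 3 Sn²⁺(aq)
Q = P(NO)^2·[Sn²⁺]^3 / ([NO₃⁻]^2·[H⁺]^8); log Q = 13.577.
E = E° − (0.0592/n) log Q = +1.12 − (0.0592/6)(13.577) = +0.986 V.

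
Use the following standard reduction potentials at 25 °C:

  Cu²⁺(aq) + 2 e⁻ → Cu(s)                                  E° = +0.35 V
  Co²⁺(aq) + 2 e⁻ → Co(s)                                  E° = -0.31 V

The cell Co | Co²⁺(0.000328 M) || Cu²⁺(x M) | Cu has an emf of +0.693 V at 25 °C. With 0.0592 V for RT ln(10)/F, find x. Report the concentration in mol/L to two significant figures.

0.0043 M

Cu²⁺/Cu is the cathode, Co²⁺/Co the anode: E°cell = +0.66 V, n = 2.
Overall reaction: Cu²⁺(aq) + Co(s) → Cu(s) + Co²⁺(aq); Q = [Co²⁺]^1/[Cu²⁺]^1.
From E = E° − (0.0592/n) log Q: log Q = (E° − E)·n/0.0592 = (+0.66 − (+0.693))·2/0.0592 = -1.1149.
So 1·log[Cu²⁺] = 1·log(0.000328) − log Q = -3.4841 − (-1.1149) = -2.3692; [Cu²⁺] = 10^(-2.3692) ≈ 0.0043 M.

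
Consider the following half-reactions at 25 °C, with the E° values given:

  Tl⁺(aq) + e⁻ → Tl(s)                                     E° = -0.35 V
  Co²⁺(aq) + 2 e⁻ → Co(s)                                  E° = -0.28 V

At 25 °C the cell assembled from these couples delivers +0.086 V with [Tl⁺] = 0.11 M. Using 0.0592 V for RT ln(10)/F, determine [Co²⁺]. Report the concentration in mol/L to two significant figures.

0.042 M

Co²⁺/Co is the cathode, Tl⁺/Tl the anode: E°cell = +0.07 V, n = 2.
Overall reaction: Co²⁺(aq) + 2 Tl(s) → Co(s) + 2 Tl⁺(aq); Q = [Tl⁺]^2/[Co²⁺]^1.
From E = E° − (0.0592/n) log Q: log Q = (E° − E)·n/0.0592 = (+0.07 − (+0.086))·2/0.0592 = -0.5405.
So 1·log[Co²⁺] = 2·log(0.11) − log Q = -1.9172 − (-0.5405) = -1.3767; [Co²⁺] = 10^(-1.3767) ≈ 0.042 M.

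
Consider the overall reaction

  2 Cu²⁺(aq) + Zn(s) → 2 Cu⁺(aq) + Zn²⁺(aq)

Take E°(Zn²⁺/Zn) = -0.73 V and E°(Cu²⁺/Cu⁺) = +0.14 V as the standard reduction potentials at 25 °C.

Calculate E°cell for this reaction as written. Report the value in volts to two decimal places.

+0.87 V

The Cu²⁺/Cu⁺ couple has the higher reduction potential, so it is the cathode; Zn²⁺/Zn is oxidised at the anode.
E°cell = E°(cathode) − E°(anode) = (+0.14) − (-0.73) = +0.87 V.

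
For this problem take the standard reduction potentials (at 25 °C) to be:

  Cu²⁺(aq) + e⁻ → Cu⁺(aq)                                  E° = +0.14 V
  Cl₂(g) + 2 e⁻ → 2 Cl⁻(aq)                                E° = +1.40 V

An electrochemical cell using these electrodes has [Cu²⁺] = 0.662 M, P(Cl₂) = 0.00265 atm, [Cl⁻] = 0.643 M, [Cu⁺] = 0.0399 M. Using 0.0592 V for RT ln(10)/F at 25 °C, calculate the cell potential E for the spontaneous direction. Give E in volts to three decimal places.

+1.123 V

Cl₂/Cl⁻ is the cathode (higher E°), Cu²⁺/Cu⁺ the anode: E°cell = +1.40 − (+0.14) = +1.26 V, n = 2.
Overall: Cl₂(g) + 2 Cu⁺(aq) → 2 Cl⁻(aq) + 2 Cu²⁺(aq)
Q = [Cl⁻]^2·[Cu²⁺]^2 / (P(Cl₂)·[Cu⁺]^2); log Q = 4.633.
E = E° − (0.0592/n) log Q = +1.26 − (0.0592/2)(4.633) = +1.123 V.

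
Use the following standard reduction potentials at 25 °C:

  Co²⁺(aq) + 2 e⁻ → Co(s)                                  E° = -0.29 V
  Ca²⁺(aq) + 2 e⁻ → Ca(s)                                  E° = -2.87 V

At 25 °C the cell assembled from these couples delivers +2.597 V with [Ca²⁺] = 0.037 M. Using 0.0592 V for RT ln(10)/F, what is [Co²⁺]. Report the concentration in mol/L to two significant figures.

0.14 M

Co²⁺/Co is the cathode, Ca²⁺/Ca the anode: E°cell = +2.58 V, n = 2.
Overall reaction: Co²⁺(aq) + Ca(s) → Co(s) + Ca²⁺(aq); Q = [Ca²⁺]^1/[Co²⁺]^1.
From E = E° − (0.0592/n) log Q: log Q = (E° − E)·n/0.0592 = (+2.58 − (+2.597))·2/0.0592 = -0.5743.
So 1·log[Co²⁺] = 1·log(0.037) − log Q = -1.4318 − (-0.5743) = -0.8575; [Co²⁺] = 10^(-0.8575) ≈ 0.14 M.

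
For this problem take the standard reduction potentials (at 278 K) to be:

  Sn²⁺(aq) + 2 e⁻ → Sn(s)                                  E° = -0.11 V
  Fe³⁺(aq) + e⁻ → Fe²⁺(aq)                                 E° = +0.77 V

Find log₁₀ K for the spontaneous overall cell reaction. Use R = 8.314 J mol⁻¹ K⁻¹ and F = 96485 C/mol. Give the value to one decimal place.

Cathode: Fe³⁺/Fe²⁺; anode: Sn²⁺/Sn. E°cell = (+0.77) − (-0.11) = +0.88 V, with n = 2.
ΔG° = −nFE° = −RT ln K, so ln K = nFE°/(RT) = (2)(96485)(+0.88) / ((8.314)(278)) = 73.471.
log₁₀ K = 73.471 / ln 10 = 31.9.

31.9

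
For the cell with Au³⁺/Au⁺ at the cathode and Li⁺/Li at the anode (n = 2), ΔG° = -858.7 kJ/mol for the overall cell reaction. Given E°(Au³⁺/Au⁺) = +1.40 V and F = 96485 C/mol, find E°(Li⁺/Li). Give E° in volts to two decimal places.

E°cell = −ΔG°/(nF) = −(-858.7×10³)/((2)(96485)) = +4.450 V.
Since Au³⁺/Au⁺ is the cathode and Li⁺/Li the anode, E°cell = E°(Au³⁺/Au⁺) − E°(Li⁺/Li).
So E°(Li⁺/Li) = E°(Au³⁺/Au⁺) − E°cell = (+1.40) − (+4.450) = -3.05 V.

-3.05 V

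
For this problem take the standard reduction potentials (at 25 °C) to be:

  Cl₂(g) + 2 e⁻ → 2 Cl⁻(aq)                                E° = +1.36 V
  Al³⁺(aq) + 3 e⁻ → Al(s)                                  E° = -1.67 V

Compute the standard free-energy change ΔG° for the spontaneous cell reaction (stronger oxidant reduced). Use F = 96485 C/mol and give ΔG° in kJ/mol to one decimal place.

-1754.1 kJ/mol

Cl₂/Cl⁻ (E° = +1.36 V) is the cathode; Al³⁺/Al (E° = -1.67 V) is the anode, so E°cell = +3.03 V.
Balancing electrons gives n = 6 (lcm of 2 and 3).
ΔG° = −nFE° = −(6)(96485)(+3.03) = -1,754,097 J = -1754.1 kJ/mol.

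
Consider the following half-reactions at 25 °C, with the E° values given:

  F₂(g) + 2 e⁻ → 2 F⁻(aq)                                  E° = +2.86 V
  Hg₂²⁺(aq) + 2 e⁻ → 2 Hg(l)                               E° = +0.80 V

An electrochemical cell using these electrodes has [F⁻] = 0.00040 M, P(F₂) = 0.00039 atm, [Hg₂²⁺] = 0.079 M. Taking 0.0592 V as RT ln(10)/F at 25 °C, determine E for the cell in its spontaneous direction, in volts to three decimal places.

F₂/F⁻ is the cathode (higher E°), Hg₂²⁺/Hg the anode: E°cell = +2.86 − (+0.80) = +2.06 V, n = 2.
Overall: F₂(g) + 2 Hg(l) → 2 F⁻(aq) + Hg₂²⁺(aq)
Q = [F⁻]^2·[Hg₂²⁺] / (P(F₂)); log Q = -4.489.
E = E° − (0.0592/n) log Q = +2.06 − (0.0592/2)(-4.489) = +2.193 V.

+2.193 V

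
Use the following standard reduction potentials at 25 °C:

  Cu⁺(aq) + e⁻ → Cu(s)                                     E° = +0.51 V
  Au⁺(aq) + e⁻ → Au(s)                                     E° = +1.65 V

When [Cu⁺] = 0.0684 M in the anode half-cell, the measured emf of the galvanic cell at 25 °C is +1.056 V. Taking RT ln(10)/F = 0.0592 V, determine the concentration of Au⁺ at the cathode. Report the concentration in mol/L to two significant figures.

Au⁺/Au is the cathode, Cu⁺/Cu the anode: E°cell = +1.14 V, n = 1.
Overall reaction: Au⁺(aq) + Cu(s) → Au(s) + Cu⁺(aq); Q = [Cu⁺]^1/[Au⁺]^1.
From E = E° − (0.0592/n) log Q: log Q = (E° − E)·n/0.0592 = (+1.14 − (+1.056))·1/0.0592 = 1.4189.
So 1·log[Au⁺] = 1·log(0.0684) − log Q = -1.1649 − (1.4189) = -2.5838; [Au⁺] = 10^(-2.5838) ≈ 0.0026 M.

0.0026 M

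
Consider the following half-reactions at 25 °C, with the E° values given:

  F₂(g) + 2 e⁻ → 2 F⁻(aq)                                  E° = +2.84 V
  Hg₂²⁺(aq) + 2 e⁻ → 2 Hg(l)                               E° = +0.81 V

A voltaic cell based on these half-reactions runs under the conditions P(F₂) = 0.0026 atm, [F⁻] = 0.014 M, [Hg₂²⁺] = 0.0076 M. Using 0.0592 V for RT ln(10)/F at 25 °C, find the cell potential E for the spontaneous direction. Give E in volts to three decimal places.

F₂/F⁻ is the cathode (higher E°), Hg₂²⁺/Hg the anode: E°cell = +2.84 − (+0.81) = +2.03 V, n = 2.
Overall: F₂(g) + 2 Hg(l) → 2 F⁻(aq) + Hg₂²⁺(aq)
Q = [F⁻]^2·[Hg₂²⁺] / (P(F₂)); log Q = -3.242.
E = E° − (0.0592/n) log Q = +2.03 − (0.0592/2)(-3.242) = +2.126 V.

+2.126 V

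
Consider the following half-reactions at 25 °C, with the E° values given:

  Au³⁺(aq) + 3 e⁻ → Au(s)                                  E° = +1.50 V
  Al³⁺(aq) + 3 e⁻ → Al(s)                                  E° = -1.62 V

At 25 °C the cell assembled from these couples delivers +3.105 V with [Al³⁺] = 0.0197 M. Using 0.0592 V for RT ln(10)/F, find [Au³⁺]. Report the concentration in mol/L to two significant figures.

0.0034 M

Au³⁺/Au is the cathode, Al³⁺/Al the anode: E°cell = +3.12 V, n = 3.
Overall reaction: Au³⁺(aq) + Al(s) → Au(s) + Al³⁺(aq); Q = [Al³⁺]^1/[Au³⁺]^1.
From E = E° − (0.0592/n) log Q: log Q = (E° − E)·n/0.0592 = (+3.12 − (+3.105))·3/0.0592 = 0.7601.
So 1·log[Au³⁺] = 1·log(0.0197) − log Q = -1.7055 − (0.7601) = -2.4656; [Au³⁺] = 10^(-2.4656) ≈ 0.0034 M.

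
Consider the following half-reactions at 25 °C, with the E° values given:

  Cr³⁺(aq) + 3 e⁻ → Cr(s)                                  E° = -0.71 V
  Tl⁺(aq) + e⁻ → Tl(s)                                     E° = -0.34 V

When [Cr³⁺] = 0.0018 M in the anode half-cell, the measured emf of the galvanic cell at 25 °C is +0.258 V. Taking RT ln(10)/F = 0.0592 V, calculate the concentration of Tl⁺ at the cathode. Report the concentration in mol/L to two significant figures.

Tl⁺/Tl is the cathode, Cr³⁺/Cr the anode: E°cell = +0.37 V, n = 3.
Overall reaction: 3 Tl⁺(aq) + Cr(s) → 3 Tl(s) + Cr³⁺(aq); Q = [Cr³⁺]^1/[Tl⁺]^3.
From E = E° − (0.0592/n) log Q: log Q = (E° − E)·n/0.0592 = (+0.37 − (+0.258))·3/0.0592 = 5.6757.
So 3·log[Tl⁺] = 1·log(0.0018) − log Q = -2.7447 − (5.6757) = -8.4204; log[Tl⁺] = -8.4204 / 3 = -2.8068; [Tl⁺] = 10^(-2.8068) ≈ 0.0016 M.

0.0016 M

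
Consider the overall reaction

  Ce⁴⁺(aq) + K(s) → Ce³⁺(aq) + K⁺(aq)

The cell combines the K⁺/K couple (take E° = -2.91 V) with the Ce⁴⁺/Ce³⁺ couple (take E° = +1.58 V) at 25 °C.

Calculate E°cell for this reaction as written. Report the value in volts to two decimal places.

+4.49 V

The Ce⁴⁺/Ce³⁺ couple has the higher reduction potential, so it is the cathode; K⁺/K is oxidised at the anode.
E°cell = E°(cathode) − E°(anode) = (+1.58) − (-2.91) = +4.49 V.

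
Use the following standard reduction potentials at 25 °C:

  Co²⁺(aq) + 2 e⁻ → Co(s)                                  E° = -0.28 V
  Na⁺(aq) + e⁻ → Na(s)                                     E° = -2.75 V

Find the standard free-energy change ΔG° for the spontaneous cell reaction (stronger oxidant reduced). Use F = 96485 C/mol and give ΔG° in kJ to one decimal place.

-476.6 kJ

Co²⁺/Co (E° = -0.28 V) is the cathode; Na⁺/Na (E° = -2.75 V) is the anode, so E°cell = +2.47 V.
Balancing electrons gives n = 2 (lcm of 2 and 1).
ΔG° = −nFE° = −(2)(96485)(+2.47) = -476,636 J = -476.6 kJ.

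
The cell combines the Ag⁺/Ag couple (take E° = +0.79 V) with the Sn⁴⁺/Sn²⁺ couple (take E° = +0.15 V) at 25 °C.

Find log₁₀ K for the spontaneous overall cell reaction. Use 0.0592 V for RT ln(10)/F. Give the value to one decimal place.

21.6

Cathode: Ag⁺/Ag; anode: Sn⁴⁺/Sn²⁺. E°cell = +0.64 V, n = 2.
log K = nE°cell / 0.0592 = (2)(+0.64) / 0.0592 = 21.6.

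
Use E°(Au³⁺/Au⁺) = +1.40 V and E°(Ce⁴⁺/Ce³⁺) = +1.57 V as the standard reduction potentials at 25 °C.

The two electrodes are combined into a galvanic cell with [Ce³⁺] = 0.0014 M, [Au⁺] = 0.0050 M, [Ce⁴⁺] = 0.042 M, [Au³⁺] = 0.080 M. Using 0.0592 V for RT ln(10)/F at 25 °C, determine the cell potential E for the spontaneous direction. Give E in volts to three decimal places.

+0.222 V

Ce⁴⁺/Ce³⁺ is the cathode (higher E°), Au³⁺/Au⁺ the anode: E°cell = +1.57 − (+1.40) = +0.17 V, n = 2.
Overall: 2 Ce⁴⁺(aq) + Au⁺(aq) → 2 Ce³⁺(aq) + Au³⁺(aq)
Q = [Ce³⁺]^2·[Au³⁺] / ([Ce⁴⁺]^2·[Au⁺]); log Q = -1.750.
E = E° − (0.0592/n) log Q = +0.17 − (0.0592/2)(-1.750) = +0.222 V.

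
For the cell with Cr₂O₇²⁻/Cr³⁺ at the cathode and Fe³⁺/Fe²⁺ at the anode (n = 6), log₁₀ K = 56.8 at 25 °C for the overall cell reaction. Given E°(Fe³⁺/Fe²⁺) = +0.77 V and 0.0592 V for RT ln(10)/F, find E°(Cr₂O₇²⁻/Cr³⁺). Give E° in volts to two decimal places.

E°cell = (0.0592/n)·log K = (0.0592/6)(56.8) = +0.560 V.
Since Cr₂O₇²⁻/Cr³⁺ is the cathode and Fe³⁺/Fe²⁺ the anode, E°cell = E°(Cr₂O₇²⁻/Cr³⁺) − E°(Fe³⁺/Fe²⁺).
So E°(Cr₂O₇²⁻/Cr³⁺) = E°cell + E°(Fe³⁺/Fe²⁺) = +0.560 + (+0.77) = +1.33 V.

+1.33 V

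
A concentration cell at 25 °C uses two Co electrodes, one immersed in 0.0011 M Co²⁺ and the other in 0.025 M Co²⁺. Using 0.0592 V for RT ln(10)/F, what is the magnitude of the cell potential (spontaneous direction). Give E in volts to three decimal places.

For a concentration cell E°cell = 0. The 0.025 M side is the cathode (reduction is favoured where [Co²⁺] is higher).
With n = 2, E = −(0.0592/2) log([Co²⁺]ₐₙ/[Co²⁺]꜀ₐₜ) = −(0.0592/2) log(0.0011/0.025) = −(0.0592/2)(-1.357) = +0.040 V.

+0.040 V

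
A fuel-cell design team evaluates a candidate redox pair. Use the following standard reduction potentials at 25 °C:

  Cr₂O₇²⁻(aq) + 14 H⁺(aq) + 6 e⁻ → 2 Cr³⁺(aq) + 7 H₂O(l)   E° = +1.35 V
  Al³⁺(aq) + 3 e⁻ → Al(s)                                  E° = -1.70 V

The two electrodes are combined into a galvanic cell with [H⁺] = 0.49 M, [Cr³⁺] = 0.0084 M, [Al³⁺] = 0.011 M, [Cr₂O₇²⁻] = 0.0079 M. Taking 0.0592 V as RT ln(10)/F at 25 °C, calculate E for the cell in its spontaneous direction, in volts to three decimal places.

+3.066 V

Cr₂O₇²⁻/Cr³⁺ is the cathode (higher E°), Al³⁺/Al the anode: E°cell = +1.35 − (-1.70) = +3.05 V, n = 6.
Overall: Cr₂O₇²⁻(aq) + 14 H⁺(aq) + 2 Al(s) → 2 Cr³⁺(aq) + 7 H₂O(l) + 2 Al³⁺(aq)
Q = [Cr³⁺]^2·[Al³⁺]^2 / ([Cr₂O₇²⁻]·[H⁺]^14); log Q = -1.629.
E = E° − (0.0592/n) log Q = +3.05 − (0.0592/6)(-1.629) = +3.066 V.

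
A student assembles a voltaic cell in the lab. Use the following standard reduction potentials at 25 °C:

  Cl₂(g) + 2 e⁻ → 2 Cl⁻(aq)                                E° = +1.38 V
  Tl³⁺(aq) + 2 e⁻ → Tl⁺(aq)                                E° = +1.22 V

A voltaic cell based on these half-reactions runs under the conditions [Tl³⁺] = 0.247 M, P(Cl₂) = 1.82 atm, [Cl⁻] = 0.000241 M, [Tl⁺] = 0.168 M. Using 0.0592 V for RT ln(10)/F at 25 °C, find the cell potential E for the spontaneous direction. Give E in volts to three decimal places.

+0.377 V

Cl₂/Cl⁻ is the cathode (higher E°), Tl³⁺/Tl⁺ the anode: E°cell = +1.38 − (+1.22) = +0.16 V, n = 2.
Overall: Cl₂(g) + Tl⁺(aq) → 2 Cl⁻(aq) + Tl³⁺(aq)
Q = [Cl⁻]^2·[Tl³⁺] / (P(Cl₂)·[Tl⁺]); log Q = -7.329.
E = E° − (0.0592/n) log Q = +0.16 − (0.0592/2)(-7.329) = +0.377 V.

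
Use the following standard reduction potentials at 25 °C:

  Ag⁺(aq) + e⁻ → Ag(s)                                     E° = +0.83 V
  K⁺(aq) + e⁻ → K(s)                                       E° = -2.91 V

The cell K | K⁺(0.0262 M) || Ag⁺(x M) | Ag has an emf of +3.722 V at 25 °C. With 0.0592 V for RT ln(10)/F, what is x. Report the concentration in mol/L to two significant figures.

Ag⁺/Ag is the cathode, K⁺/K the anode: E°cell = +3.74 V, n = 1.
Overall reaction: Ag⁺(aq) + K(s) → Ag(s) + K⁺(aq); Q = [K⁺]^1/[Ag⁺]^1.
From E = E° − (0.0592/n) log Q: log Q = (E° − E)·n/0.0592 = (+3.74 − (+3.722))·1/0.0592 = 0.3041.
So 1·log[Ag⁺] = 1·log(0.0262) − log Q = -1.5817 − (0.3041) = -1.8858; [Ag⁺] = 10^(-1.8858) ≈ 0.013 M.

0.013 M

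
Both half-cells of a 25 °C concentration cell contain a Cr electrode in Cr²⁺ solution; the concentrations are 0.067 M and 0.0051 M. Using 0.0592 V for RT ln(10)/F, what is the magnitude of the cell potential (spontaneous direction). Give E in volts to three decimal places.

For a concentration cell E°cell = 0. The 0.067 M side is the cathode (reduction is favoured where [Cr²⁺] is higher).
With n = 2, E = −(0.0592/2) log([Cr²⁺]ₐₙ/[Cr²⁺]꜀ₐₜ) = −(0.0592/2) log(0.0051/0.067) = −(0.0592/2)(-1.119) = +0.033 V.

+0.033 V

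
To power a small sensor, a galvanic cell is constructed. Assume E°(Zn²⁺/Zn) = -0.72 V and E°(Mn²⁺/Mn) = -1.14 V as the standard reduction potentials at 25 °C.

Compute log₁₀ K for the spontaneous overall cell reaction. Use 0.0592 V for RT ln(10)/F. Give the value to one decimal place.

14.2

Cathode: Zn²⁺/Zn; anode: Mn²⁺/Mn. E°cell = +0.42 V, n = 2.
log K = nE°cell / 0.0592 = (2)(+0.42) / 0.0592 = 14.2.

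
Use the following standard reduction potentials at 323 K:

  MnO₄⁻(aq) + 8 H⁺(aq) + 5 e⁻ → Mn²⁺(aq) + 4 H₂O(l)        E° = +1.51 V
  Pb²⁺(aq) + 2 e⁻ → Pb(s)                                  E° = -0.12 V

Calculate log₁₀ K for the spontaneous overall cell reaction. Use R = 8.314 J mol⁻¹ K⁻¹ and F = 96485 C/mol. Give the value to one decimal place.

254.3

Cathode: MnO₄⁻/Mn²⁺; anode: Pb²⁺/Pb. E°cell = (+1.51) − (-0.12) = +1.63 V, with n = 10.
ΔG° = −nFE° = −RT ln K, so ln K = nFE°/(RT) = (10)(96485)(+1.63) / ((8.314)(323)) = 585.646.
log₁₀ K = 585.646 / ln 10 = 254.3.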